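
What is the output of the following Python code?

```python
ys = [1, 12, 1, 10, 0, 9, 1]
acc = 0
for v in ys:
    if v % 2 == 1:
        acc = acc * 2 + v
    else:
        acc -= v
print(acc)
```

v=1: odd, acc = 0*2+1 = 1
v=12: not odd, acc = 1-12 = -11
v=1: odd, acc = (-11)*2+1 = -21
v=10: not odd, acc = (-21)-10 = -31
v=0: not odd, acc = (-31)-0 = -31
v=9: odd, acc = (-31)*2+9 = -53
v=1: odd, acc = (-53)*2+1 = -105

-105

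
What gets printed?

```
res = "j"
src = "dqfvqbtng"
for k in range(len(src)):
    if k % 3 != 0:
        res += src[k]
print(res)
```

jqfqbng

k=0: skip
k=1: add 'q' → 'jq'
k=2: add 'f' → 'jqf'
k=3: skip
k=4: add 'q' → 'jqfq'
k=5: add 'b' → 'jqfqb'
k=6: skip
k=7: add 'n' → 'jqfqbn'
k=8: add 'g' → 'jqfqbng'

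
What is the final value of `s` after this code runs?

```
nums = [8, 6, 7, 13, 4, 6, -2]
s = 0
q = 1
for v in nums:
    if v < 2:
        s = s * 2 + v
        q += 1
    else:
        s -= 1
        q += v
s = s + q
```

v=8: not <2, s = 0-1 = -1; q=9
v=6: not <2, s = (-1)-1 = -2; q=15
v=7: not <2, s = (-2)-1 = -3; q=22
v=13: not <2, s = (-3)-1 = -4; q=35
v=4: not <2, s = (-4)-1 = -5; q=39
v=6: not <2, s = (-5)-1 = -6; q=45
v=-2: <2, s = (-6)*2+(-2) = -14; q=46
s+q = (-14)+46 = 32

32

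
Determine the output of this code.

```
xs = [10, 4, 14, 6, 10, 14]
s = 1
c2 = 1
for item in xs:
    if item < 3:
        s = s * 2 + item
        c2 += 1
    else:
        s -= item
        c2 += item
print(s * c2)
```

-3363

item=10: not <3, s = 1-10 = -9; c2=11
item=4: not <3, s = (-9)-4 = -13; c2=15
item=14: not <3, s = (-13)-14 = -27; c2=29
item=6: not <3, s = (-27)-6 = -33; c2=35
item=10: not <3, s = (-33)-10 = -43; c2=45
item=14: not <3, s = (-43)-14 = -57; c2=59
s*c2 = (-57)*59 = -3363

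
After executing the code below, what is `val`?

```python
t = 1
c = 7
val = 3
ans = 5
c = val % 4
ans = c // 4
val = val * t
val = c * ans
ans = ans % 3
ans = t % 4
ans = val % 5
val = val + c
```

3

c = 3%4 = 3
ans = 3//4 = 0
val = 3*1 = 3
val = 3*0 = 0
ans = 0%3 = 0
ans = 1%4 = 1
ans = 0%5 = 0
val = 0+3 = 3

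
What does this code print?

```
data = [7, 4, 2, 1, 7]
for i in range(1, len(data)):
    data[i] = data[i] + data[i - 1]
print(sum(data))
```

66

i=1: data[1] = 4+7 = 11 → [7, 11, 2, 1, 7]
i=2: data[2] = 2+11 = 13 → [7, 11, 13, 1, 7]
i=3: data[3] = 1+13 = 14 → [7, 11, 13, 14, 7]
i=4: data[4] = 7+14 = 21 → [7, 11, 13, 14, 21]
sum = 66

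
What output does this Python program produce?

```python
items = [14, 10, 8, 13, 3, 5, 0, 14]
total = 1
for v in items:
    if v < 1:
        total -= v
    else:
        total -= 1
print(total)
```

-6

v=14: not <1, total = 1-1 = 0
v=10: not <1, total = 0-1 = -1
v=8: not <1, total = (-1)-1 = -2
v=13: not <1, total = (-2)-1 = -3
v=3: not <1, total = (-3)-1 = -4
v=5: not <1, total = (-4)-1 = -5
v=0: <1, total = (-5)-0 = -5
v=14: not <1, total = (-5)-1 = -6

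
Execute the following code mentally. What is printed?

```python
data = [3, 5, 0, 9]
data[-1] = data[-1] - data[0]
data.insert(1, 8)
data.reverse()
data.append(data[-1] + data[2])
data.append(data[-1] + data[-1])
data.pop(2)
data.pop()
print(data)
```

[6, 0, 8, 3, 8]

data[-1] = data[-1]-data[0] = 9-3 = 6 → [3, 5, 0, 6]
insert 8 at 1 → [3, 8, 5, 0, 6]
reverse → [6, 0, 5, 8, 3]
append data[-1]+data[2] = 3+5 = 8 → [6, 0, 5, 8, 3, 8]
append data[-1]+data[-1] = 8+8 = 16 → [6, 0, 5, 8, 3, 8, 16]
pop(2) removes 5 → [6, 0, 8, 3, 8, 16]
pop() removes 16 → [6, 0, 8, 3, 8]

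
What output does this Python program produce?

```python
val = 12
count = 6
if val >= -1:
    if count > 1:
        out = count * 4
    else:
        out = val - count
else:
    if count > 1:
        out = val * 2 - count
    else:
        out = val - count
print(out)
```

24

val=12, count=6
val >= -1 is True; count > 1 is True
→ out = count * 4 = 24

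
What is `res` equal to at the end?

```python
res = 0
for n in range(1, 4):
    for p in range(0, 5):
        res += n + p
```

60

n=1,p=0: res = 0+1 = 1
n=1,p=1: res = 1+2 = 3
n=1,p=2: res = 3+3 = 6
n=1,p=3: res = 6+4 = 10
n=1,p=4: res = 10+5 = 15
n=2,p=0: res = 15+2 = 17
n=2,p=1: res = 17+3 = 20
n=2,p=2: res = 20+4 = 24
n=2,p=3: res = 24+5 = 29
n=2,p=4: res = 29+6 = 35
n=3,p=0: res = 35+3 = 38
n=3,p=1: res = 38+4 = 42
n=3,p=2: res = 42+5 = 47
n=3,p=3: res = 47+6 = 53
n=3,p=4: res = 53+7 = 60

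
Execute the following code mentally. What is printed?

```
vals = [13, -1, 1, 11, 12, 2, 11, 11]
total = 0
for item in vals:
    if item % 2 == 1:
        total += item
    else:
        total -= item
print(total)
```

32

item=13: odd, total = 0+13 = 13
item=-1: odd, total = 13+(-1) = 12
item=1: odd, total = 12+1 = 13
item=11: odd, total = 13+11 = 24
item=12: not odd, total = 24-12 = 12
item=2: not odd, total = 12-2 = 10
item=11: odd, total = 10+11 = 21
item=11: odd, total = 21+11 = 32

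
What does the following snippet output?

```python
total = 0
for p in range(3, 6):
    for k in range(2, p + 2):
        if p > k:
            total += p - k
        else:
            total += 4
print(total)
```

p=3,k=2: 3>2, total = 0+1 = 1
p=3,k=3: not 3>3, total = 1+4 = 5
p=3,k=4: not 3>4, total = 5+4 = 9
p=4,k=2: 4>2, total = 9+2 = 11
p=4,k=3: 4>3, total = 11+1 = 12
p=4,k=4: not 4>4, total = 12+4 = 16
p=4,k=5: not 4>5, total = 16+4 = 20
p=5,k=2: 5>2, total = 20+3 = 23
p=5,k=3: 5>3, total = 23+2 = 25
p=5,k=4: 5>4, total = 25+1 = 26
p=5,k=5: not 5>5, total = 26+4 = 30
p=5,k=6: not 5>6, total = 30+4 = 34

34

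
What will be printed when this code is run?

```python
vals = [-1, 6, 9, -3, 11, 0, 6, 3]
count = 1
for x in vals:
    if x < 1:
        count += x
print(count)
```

-3

x=-1: <1, count = 1+(-1) = 0
x=6: not <1
x=9: not <1
x=-3: <1, count = 0+(-3) = -3
x=11: not <1
x=0: <1, count = (-3)+0 = -3
x=6: not <1
x=3: not <1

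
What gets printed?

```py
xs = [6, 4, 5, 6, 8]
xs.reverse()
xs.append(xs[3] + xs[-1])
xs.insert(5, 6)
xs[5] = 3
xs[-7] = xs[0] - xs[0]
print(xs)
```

reverse → [8, 6, 5, 4, 6]
append xs[3]+xs[-1] = 4+6 = 10 → [8, 6, 5, 4, 6, 10]
insert 6 at 5 → [8, 6, 5, 4, 6, 6, 10]
xs[5] = 3 → [8, 6, 5, 4, 6, 3, 10]
xs[-7] = xs[0]-xs[0] = 8-8 = 0 → [0, 6, 5, 4, 6, 3, 10]

[0, 6, 5, 4, 6, 3, 10]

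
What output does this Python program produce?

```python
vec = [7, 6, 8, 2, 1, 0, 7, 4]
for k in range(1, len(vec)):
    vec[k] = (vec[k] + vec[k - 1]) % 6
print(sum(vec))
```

k=1: vec[1] = (6+7)%6 = 1 → [7, 1, 8, 2, 1, 0, 7, 4]
k=2: vec[2] = (8+1)%6 = 3 → [7, 1, 3, 2, 1, 0, 7, 4]
k=3: vec[3] = (2+3)%6 = 5 → [7, 1, 3, 5, 1, 0, 7, 4]
k=4: vec[4] = (1+5)%6 = 0 → [7, 1, 3, 5, 0, 0, 7, 4]
k=5: vec[5] = (0+0)%6 = 0 → [7, 1, 3, 5, 0, 0, 7, 4]
k=6: vec[6] = (7+0)%6 = 1 → [7, 1, 3, 5, 0, 0, 1, 4]
k=7: vec[7] = (4+1)%6 = 5 → [7, 1, 3, 5, 0, 0, 1, 5]
sum = 22

22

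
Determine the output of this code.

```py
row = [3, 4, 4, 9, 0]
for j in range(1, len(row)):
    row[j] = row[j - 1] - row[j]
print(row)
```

[3, -1, -5, -14, -14]

j=1: row[1] = 3-4 = -1 → [3, -1, 4, 9, 0]
j=2: row[2] = (-1)-4 = -5 → [3, -1, -5, 9, 0]
j=3: row[3] = (-5)-9 = -14 → [3, -1, -5, -14, 0]
j=4: row[4] = (-14)-0 = -14 → [3, -1, -5, -14, -14]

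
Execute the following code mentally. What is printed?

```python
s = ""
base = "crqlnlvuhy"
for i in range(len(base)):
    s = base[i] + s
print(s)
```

yhuvlnlqrc

i=0: prepend 'c' → 'c'
i=1: prepend 'r' → 'rc'
i=2: prepend 'q' → 'qrc'
i=3: prepend 'l' → 'lqrc'
i=4: prepend 'n' → 'nlqrc'
i=5: prepend 'l' → 'lnlqrc'
i=6: prepend 'v' → 'vlnlqrc'
i=7: prepend 'u' → 'uvlnlqrc'
i=8: prepend 'h' → 'huvlnlqrc'
i=9: prepend 'y' → 'yhuvlnlqrc'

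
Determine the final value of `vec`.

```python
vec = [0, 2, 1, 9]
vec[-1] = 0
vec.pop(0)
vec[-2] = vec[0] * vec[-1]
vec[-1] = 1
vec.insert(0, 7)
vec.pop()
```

[7, 2, 0]

vec[-1] = 0 → [0, 2, 1, 0]
pop(0) removes 0 → [2, 1, 0]
vec[-2] = vec[0]*vec[-1] = 2*0 = 0 → [2, 0, 0]
vec[-1] = 1 → [2, 0, 1]
insert 7 at 0 → [7, 2, 0, 1]
pop() removes 1 → [7, 2, 0]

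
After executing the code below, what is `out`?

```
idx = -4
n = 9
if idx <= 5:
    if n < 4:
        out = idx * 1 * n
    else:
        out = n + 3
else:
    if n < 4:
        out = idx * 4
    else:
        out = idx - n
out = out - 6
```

idx=-4, n=9
idx <= 5 is True; n < 4 is False
→ out = n + 3 = 12
out = 12-6 = 6

6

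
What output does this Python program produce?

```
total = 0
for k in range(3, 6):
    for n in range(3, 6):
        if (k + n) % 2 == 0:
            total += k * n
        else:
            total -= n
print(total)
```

k=3,n=3: even sum, total = 0+9 = 9
k=3,n=4: odd sum, total = 9-4 = 5
k=3,n=5: even sum, total = 5+15 = 20
k=4,n=3: odd sum, total = 20-3 = 17
k=4,n=4: even sum, total = 17+16 = 33
k=4,n=5: odd sum, total = 33-5 = 28
k=5,n=3: even sum, total = 28+15 = 43
k=5,n=4: odd sum, total = 43-4 = 39
k=5,n=5: even sum, total = 39+25 = 64

64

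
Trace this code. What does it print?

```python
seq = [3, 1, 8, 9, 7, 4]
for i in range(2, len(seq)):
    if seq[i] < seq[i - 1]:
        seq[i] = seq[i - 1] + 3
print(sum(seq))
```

i=2: 8>=1, unchanged → [3, 1, 8, 9, 7, 4]
i=3: 9>=8, unchanged → [3, 1, 8, 9, 7, 4]
i=4: 7<9, seq[4] = 9+3 = 12 → [3, 1, 8, 9, 12, 4]
i=5: 4<12, seq[5] = 12+3 = 15 → [3, 1, 8, 9, 12, 15]
sum = 48

48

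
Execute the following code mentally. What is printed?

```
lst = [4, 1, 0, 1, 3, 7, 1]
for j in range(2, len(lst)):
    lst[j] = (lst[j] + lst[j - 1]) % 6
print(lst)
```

j=2: lst[2] = (0+1)%6 = 1 → [4, 1, 1, 1, 3, 7, 1]
j=3: lst[3] = (1+1)%6 = 2 → [4, 1, 1, 2, 3, 7, 1]
j=4: lst[4] = (3+2)%6 = 5 → [4, 1, 1, 2, 5, 7, 1]
j=5: lst[5] = (7+5)%6 = 0 → [4, 1, 1, 2, 5, 0, 1]
j=6: lst[6] = (1+0)%6 = 1 → [4, 1, 1, 2, 5, 0, 1]

[4, 1, 1, 2, 5, 0, 1]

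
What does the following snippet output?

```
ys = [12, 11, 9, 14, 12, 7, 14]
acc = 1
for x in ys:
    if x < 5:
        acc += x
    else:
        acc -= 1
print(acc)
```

-6

x=12: not <5, acc = 1-1 = 0
x=11: not <5, acc = 0-1 = -1
x=9: not <5, acc = (-1)-1 = -2
x=14: not <5, acc = (-2)-1 = -3
x=12: not <5, acc = (-3)-1 = -4
x=7: not <5, acc = (-4)-1 = -5
x=14: not <5, acc = (-5)-1 = -6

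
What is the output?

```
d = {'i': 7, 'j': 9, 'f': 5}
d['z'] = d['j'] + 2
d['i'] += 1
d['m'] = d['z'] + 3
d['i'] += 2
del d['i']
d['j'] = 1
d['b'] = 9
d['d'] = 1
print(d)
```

d['z'] = d['j']+2 = 11 → {'i': 7, 'j': 9, 'f': 5, 'z': 11}
d['i'] = 7+1 = 8 → {'i': 8, 'j': 9, 'f': 5, 'z': 11}
d['m'] = d['z']+3 = 14 → {'i': 8, 'j': 9, 'f': 5, 'z': 11, 'm': 14}
d['i'] = 8+2 = 10 → {'i': 10, 'j': 9, 'f': 5, 'z': 11, 'm': 14}
del 'i' → {'j': 9, 'f': 5, 'z': 11, 'm': 14}
d['j'] = 1 → {'j': 1, 'f': 5, 'z': 11, 'm': 14}
d['b'] = 9 → {'j': 1, 'f': 5, 'z': 11, 'm': 14, 'b': 9}
d['d'] = 1 → {'j': 1, 'f': 5, 'z': 11, 'm': 14, 'b': 9, 'd': 1}

{'j': 1, 'f': 5, 'z': 11, 'm': 14, 'b': 9, 'd': 1}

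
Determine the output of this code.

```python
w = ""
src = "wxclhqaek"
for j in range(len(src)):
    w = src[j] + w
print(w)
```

j=0: prepend 'w' → 'w'
j=1: prepend 'x' → 'xw'
j=2: prepend 'c' → 'cxw'
j=3: prepend 'l' → 'lcxw'
j=4: prepend 'h' → 'hlcxw'
j=5: prepend 'q' → 'qhlcxw'
j=6: prepend 'a' → 'aqhlcxw'
j=7: prepend 'e' → 'eaqhlcxw'
j=8: prepend 'k' → 'keaqhlcxw'

keaqhlcxw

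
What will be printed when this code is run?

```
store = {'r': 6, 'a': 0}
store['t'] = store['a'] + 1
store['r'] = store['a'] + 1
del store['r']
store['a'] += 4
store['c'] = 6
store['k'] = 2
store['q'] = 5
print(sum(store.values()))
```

18

store['t'] = store['a']+1 = 1 → {'r': 6, 'a': 0, 't': 1}
store['r'] = store['a']+1 = 1 → {'r': 1, 'a': 0, 't': 1}
del 'r' → {'a': 0, 't': 1}
store['a'] = 0+4 = 4 → {'a': 4, 't': 1}
store['c'] = 6 → {'a': 4, 't': 1, 'c': 6}
store['k'] = 2 → {'a': 4, 't': 1, 'c': 6, 'k': 2}
store['q'] = 5 → {'a': 4, 't': 1, 'c': 6, 'k': 2, 'q': 5}
sum of values = 18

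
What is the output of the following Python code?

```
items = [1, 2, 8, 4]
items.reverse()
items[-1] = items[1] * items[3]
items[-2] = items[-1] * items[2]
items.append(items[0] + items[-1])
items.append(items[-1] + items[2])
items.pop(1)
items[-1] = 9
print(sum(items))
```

reverse → [4, 8, 2, 1]
items[-1] = items[1]*items[3] = 8*1 = 8 → [4, 8, 2, 8]
items[-2] = items[-1]*items[2] = 8*2 = 16 → [4, 8, 16, 8]
append items[0]+items[-1] = 4+8 = 12 → [4, 8, 16, 8, 12]
append items[-1]+items[2] = 12+16 = 28 → [4, 8, 16, 8, 12, 28]
pop(1) removes 8 → [4, 16, 8, 12, 28]
items[-1] = 9 → [4, 16, 8, 12, 9]
sum = 49

49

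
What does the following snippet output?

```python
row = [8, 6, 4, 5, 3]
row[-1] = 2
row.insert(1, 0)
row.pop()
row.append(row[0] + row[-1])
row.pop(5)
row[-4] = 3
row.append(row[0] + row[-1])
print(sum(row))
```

39

row[-1] = 2 → [8, 6, 4, 5, 2]
insert 0 at 1 → [8, 0, 6, 4, 5, 2]
pop() removes 2 → [8, 0, 6, 4, 5]
append row[0]+row[-1] = 8+5 = 13 → [8, 0, 6, 4, 5, 13]
pop(5) removes 13 → [8, 0, 6, 4, 5]
row[-4] = 3 → [8, 3, 6, 4, 5]
append row[0]+row[-1] = 8+5 = 13 → [8, 3, 6, 4, 5, 13]
sum = 39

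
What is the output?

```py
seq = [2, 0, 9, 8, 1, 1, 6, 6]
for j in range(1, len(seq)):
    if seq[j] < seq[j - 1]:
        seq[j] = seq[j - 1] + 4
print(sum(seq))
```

j=1: 0<2, seq[1] = 2+4 = 6 → [2, 6, 9, 8, 1, 1, 6, 6]
j=2: 9>=6, unchanged → [2, 6, 9, 8, 1, 1, 6, 6]
j=3: 8<9, seq[3] = 9+4 = 13 → [2, 6, 9, 13, 1, 1, 6, 6]
j=4: 1<13, seq[4] = 13+4 = 17 → [2, 6, 9, 13, 17, 1, 6, 6]
j=5: 1<17, seq[5] = 17+4 = 21 → [2, 6, 9, 13, 17, 21, 6, 6]
j=6: 6<21, seq[6] = 21+4 = 25 → [2, 6, 9, 13, 17, 21, 25, 6]
j=7: 6<25, seq[7] = 25+4 = 29 → [2, 6, 9, 13, 17, 21, 25, 29]
sum = 122

122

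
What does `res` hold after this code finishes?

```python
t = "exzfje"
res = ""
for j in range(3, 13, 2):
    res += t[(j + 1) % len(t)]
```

j=3: add t[4]='j' → 'j'
j=5: add t[0]='e' → 'je'
j=7: add t[2]='z' → 'jez'
j=9: add t[4]='j' → 'jezj'
j=11: add t[0]='e' → 'jezje'

'jezje'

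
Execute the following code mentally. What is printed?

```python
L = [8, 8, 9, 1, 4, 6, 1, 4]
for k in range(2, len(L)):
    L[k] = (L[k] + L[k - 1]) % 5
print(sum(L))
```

k=2: L[2] = (9+8)%5 = 2 → [8, 8, 2, 1, 4, 6, 1, 4]
k=3: L[3] = (1+2)%5 = 3 → [8, 8, 2, 3, 4, 6, 1, 4]
k=4: L[4] = (4+3)%5 = 2 → [8, 8, 2, 3, 2, 6, 1, 4]
k=5: L[5] = (6+2)%5 = 3 → [8, 8, 2, 3, 2, 3, 1, 4]
k=6: L[6] = (1+3)%5 = 4 → [8, 8, 2, 3, 2, 3, 4, 4]
k=7: L[7] = (4+4)%5 = 3 → [8, 8, 2, 3, 2, 3, 4, 3]
sum = 33

33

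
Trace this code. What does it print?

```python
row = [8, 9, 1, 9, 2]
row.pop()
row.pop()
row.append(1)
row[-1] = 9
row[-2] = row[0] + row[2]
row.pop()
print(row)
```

[8, 9, 9]

pop() removes 2 → [8, 9, 1, 9]
pop() removes 9 → [8, 9, 1]
append 1 → [8, 9, 1, 1]
row[-1] = 9 → [8, 9, 1, 9]
row[-2] = row[0]+row[2] = 8+1 = 9 → [8, 9, 9, 9]
pop() removes 9 → [8, 9, 9]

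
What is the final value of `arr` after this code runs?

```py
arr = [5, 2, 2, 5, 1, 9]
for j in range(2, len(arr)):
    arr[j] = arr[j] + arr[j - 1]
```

[5, 2, 4, 9, 10, 19]

j=2: arr[2] = 2+2 = 4 → [5, 2, 4, 5, 1, 9]
j=3: arr[3] = 5+4 = 9 → [5, 2, 4, 9, 1, 9]
j=4: arr[4] = 1+9 = 10 → [5, 2, 4, 9, 10, 9]
j=5: arr[5] = 9+10 = 19 → [5, 2, 4, 9, 10, 19]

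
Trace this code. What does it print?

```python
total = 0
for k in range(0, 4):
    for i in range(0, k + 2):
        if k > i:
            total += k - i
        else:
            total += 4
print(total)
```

k=0,i=0: not 0>0, total = 0+4 = 4
k=0,i=1: not 0>1, total = 4+4 = 8
k=1,i=0: 1>0, total = 8+1 = 9
k=1,i=1: not 1>1, total = 9+4 = 13
k=1,i=2: not 1>2, total = 13+4 = 17
k=2,i=0: 2>0, total = 17+2 = 19
k=2,i=1: 2>1, total = 19+1 = 20
k=2,i=2: not 2>2, total = 20+4 = 24
k=2,i=3: not 2>3, total = 24+4 = 28
k=3,i=0: 3>0, total = 28+3 = 31
k=3,i=1: 3>1, total = 31+2 = 33
k=3,i=2: 3>2, total = 33+1 = 34
k=3,i=3: not 3>3, total = 34+4 = 38
k=3,i=4: not 3>4, total = 38+4 = 42

42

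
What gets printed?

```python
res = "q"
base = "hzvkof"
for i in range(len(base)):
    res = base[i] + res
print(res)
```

i=0: prepend 'h' → 'hq'
i=1: prepend 'z' → 'zhq'
i=2: prepend 'v' → 'vzhq'
i=3: prepend 'k' → 'kvzhq'
i=4: prepend 'o' → 'okvzhq'
i=5: prepend 'f' → 'fokvzhq'

fokvzhq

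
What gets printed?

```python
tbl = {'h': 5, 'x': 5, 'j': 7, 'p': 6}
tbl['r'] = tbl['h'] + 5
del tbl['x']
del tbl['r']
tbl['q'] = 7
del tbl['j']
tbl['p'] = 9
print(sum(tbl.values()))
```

21

tbl['r'] = tbl['h']+5 = 10 → {'h': 5, 'x': 5, 'j': 7, 'p': 6, 'r': 10}
del 'x' → {'h': 5, 'j': 7, 'p': 6, 'r': 10}
del 'r' → {'h': 5, 'j': 7, 'p': 6}
tbl['q'] = 7 → {'h': 5, 'j': 7, 'p': 6, 'q': 7}
del 'j' → {'h': 5, 'p': 6, 'q': 7}
tbl['p'] = 9 → {'h': 5, 'p': 9, 'q': 7}
sum of values = 21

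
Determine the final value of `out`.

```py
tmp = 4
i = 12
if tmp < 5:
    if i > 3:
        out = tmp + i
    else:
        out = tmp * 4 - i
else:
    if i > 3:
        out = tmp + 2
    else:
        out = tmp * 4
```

tmp=4, i=12
tmp < 5 is True; i > 3 is True
→ out = tmp + i = 16

16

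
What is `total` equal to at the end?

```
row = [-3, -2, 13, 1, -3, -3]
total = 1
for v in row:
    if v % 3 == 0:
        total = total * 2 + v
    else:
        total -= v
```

v=-3: %3==0, total = 1*2+(-3) = -1
v=-2: not %3==0, total = (-1)-(-2) = 1
v=13: not %3==0, total = 1-13 = -12
v=1: not %3==0, total = (-12)-1 = -13
v=-3: %3==0, total = (-13)*2+(-3) = -29
v=-3: %3==0, total = (-29)*2+(-3) = -61

-61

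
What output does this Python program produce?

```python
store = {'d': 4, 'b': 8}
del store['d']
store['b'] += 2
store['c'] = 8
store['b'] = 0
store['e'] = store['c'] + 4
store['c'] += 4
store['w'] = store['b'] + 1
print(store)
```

del 'd' → {'b': 8}
store['b'] = 8+2 = 10 → {'b': 10}
store['c'] = 8 → {'b': 10, 'c': 8}
store['b'] = 0 → {'b': 0, 'c': 8}
store['e'] = store['c']+4 = 12 → {'b': 0, 'c': 8, 'e': 12}
store['c'] = 8+4 = 12 → {'b': 0, 'c': 12, 'e': 12}
store['w'] = store['b']+1 = 1 → {'b': 0, 'c': 12, 'e': 12, 'w': 1}

{'b': 0, 'c': 12, 'e': 12, 'w': 1}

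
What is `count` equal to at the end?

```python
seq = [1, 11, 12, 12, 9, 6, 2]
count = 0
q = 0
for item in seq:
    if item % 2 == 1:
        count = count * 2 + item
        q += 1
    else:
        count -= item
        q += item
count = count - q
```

-56

item=1: odd, count = 0*2+1 = 1; q=1
item=11: odd, count = 1*2+11 = 13; q=2
item=12: not odd, count = 13-12 = 1; q=14
item=12: not odd, count = 1-12 = -11; q=26
item=9: odd, count = (-11)*2+9 = -13; q=27
item=6: not odd, count = (-13)-6 = -19; q=33
item=2: not odd, count = (-19)-2 = -21; q=35
count-q = (-21)-35 = -56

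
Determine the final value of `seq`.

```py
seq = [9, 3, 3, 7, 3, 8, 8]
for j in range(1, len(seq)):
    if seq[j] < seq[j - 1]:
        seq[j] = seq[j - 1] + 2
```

[9, 11, 13, 15, 17, 19, 21]

j=1: 3<9, seq[1] = 9+2 = 11 → [9, 11, 3, 7, 3, 8, 8]
j=2: 3<11, seq[2] = 11+2 = 13 → [9, 11, 13, 7, 3, 8, 8]
j=3: 7<13, seq[3] = 13+2 = 15 → [9, 11, 13, 15, 3, 8, 8]
j=4: 3<15, seq[4] = 15+2 = 17 → [9, 11, 13, 15, 17, 8, 8]
j=5: 8<17, seq[5] = 17+2 = 19 → [9, 11, 13, 15, 17, 19, 8]
j=6: 8<19, seq[6] = 19+2 = 21 → [9, 11, 13, 15, 17, 19, 21]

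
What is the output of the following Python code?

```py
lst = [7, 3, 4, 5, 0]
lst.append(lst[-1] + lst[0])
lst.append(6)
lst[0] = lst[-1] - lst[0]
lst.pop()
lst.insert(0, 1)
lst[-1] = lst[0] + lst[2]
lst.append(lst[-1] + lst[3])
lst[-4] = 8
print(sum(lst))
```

append lst[-1]+lst[0] = 0+7 = 7 → [7, 3, 4, 5, 0, 7]
append 6 → [7, 3, 4, 5, 0, 7, 6]
lst[0] = lst[-1]-lst[0] = 6-7 = -1 → [-1, 3, 4, 5, 0, 7, 6]
pop() removes 6 → [-1, 3, 4, 5, 0, 7]
insert 1 at 0 → [1, -1, 3, 4, 5, 0, 7]
lst[-1] = lst[0]+lst[2] = 1+3 = 4 → [1, -1, 3, 4, 5, 0, 4]
append lst[-1]+lst[3] = 4+4 = 8 → [1, -1, 3, 4, 5, 0, 4, 8]
lst[-4] = 8 → [1, -1, 3, 4, 8, 0, 4, 8]
sum = 27

27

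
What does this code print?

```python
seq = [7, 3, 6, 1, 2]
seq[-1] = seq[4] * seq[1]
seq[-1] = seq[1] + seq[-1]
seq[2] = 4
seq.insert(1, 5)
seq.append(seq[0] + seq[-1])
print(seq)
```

[7, 5, 3, 4, 1, 9, 16]

seq[-1] = seq[4]*seq[1] = 2*3 = 6 → [7, 3, 6, 1, 6]
seq[-1] = seq[1]+seq[-1] = 3+6 = 9 → [7, 3, 6, 1, 9]
seq[2] = 4 → [7, 3, 4, 1, 9]
insert 5 at 1 → [7, 5, 3, 4, 1, 9]
append seq[0]+seq[-1] = 7+9 = 16 → [7, 5, 3, 4, 1, 9, 16]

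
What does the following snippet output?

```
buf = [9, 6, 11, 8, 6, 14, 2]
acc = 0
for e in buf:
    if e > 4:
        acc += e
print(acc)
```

e=9: >4, acc = 0+9 = 9
e=6: >4, acc = 9+6 = 15
e=11: >4, acc = 15+11 = 26
e=8: >4, acc = 26+8 = 34
e=6: >4, acc = 34+6 = 40
e=14: >4, acc = 40+14 = 54
e=2: not >4

54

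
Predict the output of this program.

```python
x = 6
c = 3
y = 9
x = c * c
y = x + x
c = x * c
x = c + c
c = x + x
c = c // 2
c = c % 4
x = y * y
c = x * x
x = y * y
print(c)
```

x = 3*3 = 9
y = 9+9 = 18
c = 9*3 = 27
x = 27+27 = 54
c = 54+54 = 108
c = 108//2 = 54
c = 54%4 = 2
x = 18*18 = 324
c = 324*324 = 104976
x = 18*18 = 324

104976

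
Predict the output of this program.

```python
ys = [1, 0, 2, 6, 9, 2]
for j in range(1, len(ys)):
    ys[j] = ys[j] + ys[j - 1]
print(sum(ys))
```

52

j=1: ys[1] = 0+1 = 1 → [1, 1, 2, 6, 9, 2]
j=2: ys[2] = 2+1 = 3 → [1, 1, 3, 6, 9, 2]
j=3: ys[3] = 6+3 = 9 → [1, 1, 3, 9, 9, 2]
j=4: ys[4] = 9+9 = 18 → [1, 1, 3, 9, 18, 2]
j=5: ys[5] = 2+18 = 20 → [1, 1, 3, 9, 18, 20]
sum = 52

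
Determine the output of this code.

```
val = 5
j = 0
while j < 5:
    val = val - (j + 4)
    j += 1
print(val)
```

j=0: val = 5-4 = 1
j=1: val = 1-5 = -4
j=2: val = (-4)-6 = -10
j=3: val = (-10)-7 = -17
j=4: val = (-17)-8 = -25

-25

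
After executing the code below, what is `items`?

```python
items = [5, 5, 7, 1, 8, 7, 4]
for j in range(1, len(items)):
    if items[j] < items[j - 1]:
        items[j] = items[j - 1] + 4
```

[5, 5, 7, 11, 15, 19, 23]

j=1: 5>=5, unchanged → [5, 5, 7, 1, 8, 7, 4]
j=2: 7>=5, unchanged → [5, 5, 7, 1, 8, 7, 4]
j=3: 1<7, items[3] = 7+4 = 11 → [5, 5, 7, 11, 8, 7, 4]
j=4: 8<11, items[4] = 11+4 = 15 → [5, 5, 7, 11, 15, 7, 4]
j=5: 7<15, items[5] = 15+4 = 19 → [5, 5, 7, 11, 15, 19, 4]
j=6: 4<19, items[6] = 19+4 = 23 → [5, 5, 7, 11, 15, 19, 23]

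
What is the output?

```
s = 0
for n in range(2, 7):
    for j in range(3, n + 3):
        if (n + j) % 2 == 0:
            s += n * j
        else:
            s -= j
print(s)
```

n=2,j=3: odd sum, s = 0-3 = -3
n=2,j=4: even sum, s = (-3)+8 = 5
n=3,j=3: even sum, s = 5+9 = 14
n=3,j=4: odd sum, s = 14-4 = 10
n=3,j=5: even sum, s = 10+15 = 25
n=4,j=3: odd sum, s = 25-3 = 22
n=4,j=4: even sum, s = 22+16 = 38
n=4,j=5: odd sum, s = 38-5 = 33
n=4,j=6: even sum, s = 33+24 = 57
n=5,j=3: even sum, s = 57+15 = 72
n=5,j=4: odd sum, s = 72-4 = 68
n=5,j=5: even sum, s = 68+25 = 93
n=5,j=6: odd sum, s = 93-6 = 87
n=5,j=7: even sum, s = 87+35 = 122
n=6,j=3: odd sum, s = 122-3 = 119
n=6,j=4: even sum, s = 119+24 = 143
n=6,j=5: odd sum, s = 143-5 = 138
n=6,j=6: even sum, s = 138+36 = 174
n=6,j=7: odd sum, s = 174-7 = 167
n=6,j=8: even sum, s = 167+48 = 215

215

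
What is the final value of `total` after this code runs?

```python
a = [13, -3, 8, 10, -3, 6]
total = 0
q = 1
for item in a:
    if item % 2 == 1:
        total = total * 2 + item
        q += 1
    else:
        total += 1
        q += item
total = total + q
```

76

item=13: odd, total = 0*2+13 = 13; q=2
item=-3: odd, total = 13*2+(-3) = 23; q=3
item=8: not odd, total = 23+1 = 24; q=11
item=10: not odd, total = 24+1 = 25; q=21
item=-3: odd, total = 25*2+(-3) = 47; q=22
item=6: not odd, total = 47+1 = 48; q=28
total+q = 48+28 = 76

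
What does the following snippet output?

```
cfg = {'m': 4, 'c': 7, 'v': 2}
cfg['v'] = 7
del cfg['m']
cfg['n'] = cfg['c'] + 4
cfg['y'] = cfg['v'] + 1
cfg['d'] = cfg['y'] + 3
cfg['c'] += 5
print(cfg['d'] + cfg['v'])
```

18

cfg['v'] = 7 → {'m': 4, 'c': 7, 'v': 7}
del 'm' → {'c': 7, 'v': 7}
cfg['n'] = cfg['c']+4 = 11 → {'c': 7, 'v': 7, 'n': 11}
cfg['y'] = cfg['v']+1 = 8 → {'c': 7, 'v': 7, 'n': 11, 'y': 8}
cfg['d'] = cfg['y']+3 = 11 → {'c': 7, 'v': 7, 'n': 11, 'y': 8, 'd': 11}
cfg['c'] = 7+5 = 12 → {'c': 12, 'v': 7, 'n': 11, 'y': 8, 'd': 11}
cfg['d']+cfg['v'] = 11+7 = 18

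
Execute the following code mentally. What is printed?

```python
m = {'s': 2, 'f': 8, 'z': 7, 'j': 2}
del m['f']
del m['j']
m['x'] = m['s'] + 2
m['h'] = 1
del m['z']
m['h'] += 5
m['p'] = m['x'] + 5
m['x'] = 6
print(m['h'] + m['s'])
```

8

del 'f' → {'s': 2, 'z': 7, 'j': 2}
del 'j' → {'s': 2, 'z': 7}
m['x'] = m['s']+2 = 4 → {'s': 2, 'z': 7, 'x': 4}
m['h'] = 1 → {'s': 2, 'z': 7, 'x': 4, 'h': 1}
del 'z' → {'s': 2, 'x': 4, 'h': 1}
m['h'] = 1+5 = 6 → {'s': 2, 'x': 4, 'h': 6}
m['p'] = m['x']+5 = 9 → {'s': 2, 'x': 4, 'h': 6, 'p': 9}
m['x'] = 6 → {'s': 2, 'x': 6, 'h': 6, 'p': 9}
m['h']+m['s'] = 6+2 = 8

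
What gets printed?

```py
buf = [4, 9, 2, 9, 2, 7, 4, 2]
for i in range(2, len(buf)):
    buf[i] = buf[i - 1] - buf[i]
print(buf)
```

[4, 9, 7, -2, -4, -11, -15, -17]

i=2: buf[2] = 9-2 = 7 → [4, 9, 7, 9, 2, 7, 4, 2]
i=3: buf[3] = 7-9 = -2 → [4, 9, 7, -2, 2, 7, 4, 2]
i=4: buf[4] = (-2)-2 = -4 → [4, 9, 7, -2, -4, 7, 4, 2]
i=5: buf[5] = (-4)-7 = -11 → [4, 9, 7, -2, -4, -11, 4, 2]
i=6: buf[6] = (-11)-4 = -15 → [4, 9, 7, -2, -4, -11, -15, 2]
i=7: buf[7] = (-15)-2 = -17 → [4, 9, 7, -2, -4, -11, -15, -17]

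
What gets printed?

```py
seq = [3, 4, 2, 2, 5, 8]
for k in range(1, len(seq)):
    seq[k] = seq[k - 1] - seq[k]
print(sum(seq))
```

k=1: seq[1] = 3-4 = -1 → [3, -1, 2, 2, 5, 8]
k=2: seq[2] = (-1)-2 = -3 → [3, -1, -3, 2, 5, 8]
k=3: seq[3] = (-3)-2 = -5 → [3, -1, -3, -5, 5, 8]
k=4: seq[4] = (-5)-5 = -10 → [3, -1, -3, -5, -10, 8]
k=5: seq[5] = (-10)-8 = -18 → [3, -1, -3, -5, -10, -18]
sum = -34

-34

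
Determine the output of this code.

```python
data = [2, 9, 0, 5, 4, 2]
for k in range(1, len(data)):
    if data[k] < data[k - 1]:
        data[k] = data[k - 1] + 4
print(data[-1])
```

25

k=1: 9>=2, unchanged → [2, 9, 0, 5, 4, 2]
k=2: 0<9, data[2] = 9+4 = 13 → [2, 9, 13, 5, 4, 2]
k=3: 5<13, data[3] = 13+4 = 17 → [2, 9, 13, 17, 4, 2]
k=4: 4<17, data[4] = 17+4 = 21 → [2, 9, 13, 17, 21, 2]
k=5: 2<21, data[5] = 21+4 = 25 → [2, 9, 13, 17, 21, 25]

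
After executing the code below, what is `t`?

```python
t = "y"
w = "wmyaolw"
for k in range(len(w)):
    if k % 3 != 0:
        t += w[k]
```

'ymyol'

k=0: skip
k=1: add 'm' → 'ym'
k=2: add 'y' → 'ymy'
k=3: skip
k=4: add 'o' → 'ymyo'
k=5: add 'l' → 'ymyol'
k=6: skip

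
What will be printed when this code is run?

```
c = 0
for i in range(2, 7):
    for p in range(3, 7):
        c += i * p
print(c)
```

360

i=2,p=3: c = 0+6 = 6
i=2,p=4: c = 6+8 = 14
i=2,p=5: c = 14+10 = 24
i=2,p=6: c = 24+12 = 36
i=3,p=3: c = 36+9 = 45
i=3,p=4: c = 45+12 = 57
i=3,p=5: c = 57+15 = 72
i=3,p=6: c = 72+18 = 90
i=4,p=3: c = 90+12 = 102
i=4,p=4: c = 102+16 = 118
i=4,p=5: c = 118+20 = 138
i=4,p=6: c = 138+24 = 162
i=5,p=3: c = 162+15 = 177
i=5,p=4: c = 177+20 = 197
i=5,p=5: c = 197+25 = 222
i=5,p=6: c = 222+30 = 252
i=6,p=3: c = 252+18 = 270
i=6,p=4: c = 270+24 = 294
i=6,p=5: c = 294+30 = 324
i=6,p=6: c = 324+36 = 360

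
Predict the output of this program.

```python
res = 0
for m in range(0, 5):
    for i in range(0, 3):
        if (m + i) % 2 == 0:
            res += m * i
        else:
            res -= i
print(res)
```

m=0,i=0: even sum, res = 0+0 = 0
m=0,i=1: odd sum, res = 0-1 = -1
m=0,i=2: even sum, res = (-1)+0 = -1
m=1,i=0: odd sum, res = (-1)-0 = -1
m=1,i=1: even sum, res = (-1)+1 = 0
m=1,i=2: odd sum, res = 0-2 = -2
m=2,i=0: even sum, res = (-2)+0 = -2
m=2,i=1: odd sum, res = (-2)-1 = -3
m=2,i=2: even sum, res = (-3)+4 = 1
m=3,i=0: odd sum, res = 1-0 = 1
m=3,i=1: even sum, res = 1+3 = 4
m=3,i=2: odd sum, res = 4-2 = 2
m=4,i=0: even sum, res = 2+0 = 2
m=4,i=1: odd sum, res = 2-1 = 1
m=4,i=2: even sum, res = 1+8 = 9

9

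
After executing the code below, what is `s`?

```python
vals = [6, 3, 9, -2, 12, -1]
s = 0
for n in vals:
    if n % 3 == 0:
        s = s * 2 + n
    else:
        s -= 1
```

87

n=6: %3==0, s = 0*2+6 = 6
n=3: %3==0, s = 6*2+3 = 15
n=9: %3==0, s = 15*2+9 = 39
n=-2: not %3==0, s = 39-1 = 38
n=12: %3==0, s = 38*2+12 = 88
n=-1: not %3==0, s = 88-1 = 87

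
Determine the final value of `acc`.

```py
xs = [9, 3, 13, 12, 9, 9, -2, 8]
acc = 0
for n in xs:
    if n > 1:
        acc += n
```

n=9: >1, acc = 0+9 = 9
n=3: >1, acc = 9+3 = 12
n=13: >1, acc = 12+13 = 25
n=12: >1, acc = 25+12 = 37
n=9: >1, acc = 37+9 = 46
n=9: >1, acc = 46+9 = 55
n=-2: not >1
n=8: >1, acc = 55+8 = 63

63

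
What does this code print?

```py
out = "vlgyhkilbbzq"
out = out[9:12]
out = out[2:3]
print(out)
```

q

slice [9:12] → 'bzq'
slice [2:3] → 'q'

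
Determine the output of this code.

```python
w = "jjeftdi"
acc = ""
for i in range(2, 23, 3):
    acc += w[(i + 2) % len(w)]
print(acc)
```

tjfiedj

i=2: add w[4]='t' → 't'
i=5: add w[0]='j' → 'tj'
i=8: add w[3]='f' → 'tjf'
i=11: add w[6]='i' → 'tjfi'
i=14: add w[2]='e' → 'tjfie'
i=17: add w[5]='d' → 'tjfied'
i=20: add w[1]='j' → 'tjfiedj'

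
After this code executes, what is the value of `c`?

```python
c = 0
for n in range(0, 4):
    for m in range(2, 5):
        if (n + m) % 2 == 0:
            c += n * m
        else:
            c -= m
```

n=0,m=2: even sum, c = 0+0 = 0
n=0,m=3: odd sum, c = 0-3 = -3
n=0,m=4: even sum, c = (-3)+0 = -3
n=1,m=2: odd sum, c = (-3)-2 = -5
n=1,m=3: even sum, c = (-5)+3 = -2
n=1,m=4: odd sum, c = (-2)-4 = -6
n=2,m=2: even sum, c = (-6)+4 = -2
n=2,m=3: odd sum, c = (-2)-3 = -5
n=2,m=4: even sum, c = (-5)+8 = 3
n=3,m=2: odd sum, c = 3-2 = 1
n=3,m=3: even sum, c = 1+9 = 10
n=3,m=4: odd sum, c = 10-4 = 6

6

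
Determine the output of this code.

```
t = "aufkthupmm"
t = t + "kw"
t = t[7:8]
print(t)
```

p

+ 'kw' → 'aufkthupmmkw'
slice [7:8] → 'p'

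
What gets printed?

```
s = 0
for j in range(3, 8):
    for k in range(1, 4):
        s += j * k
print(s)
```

j=3,k=1: s = 0+3 = 3
j=3,k=2: s = 3+6 = 9
j=3,k=3: s = 9+9 = 18
j=4,k=1: s = 18+4 = 22
j=4,k=2: s = 22+8 = 30
j=4,k=3: s = 30+12 = 42
j=5,k=1: s = 42+5 = 47
j=5,k=2: s = 47+10 = 57
j=5,k=3: s = 57+15 = 72
j=6,k=1: s = 72+6 = 78
j=6,k=2: s = 78+12 = 90
j=6,k=3: s = 90+18 = 108
j=7,k=1: s = 108+7 = 115
j=7,k=2: s = 115+14 = 129
j=7,k=3: s = 129+21 = 150

150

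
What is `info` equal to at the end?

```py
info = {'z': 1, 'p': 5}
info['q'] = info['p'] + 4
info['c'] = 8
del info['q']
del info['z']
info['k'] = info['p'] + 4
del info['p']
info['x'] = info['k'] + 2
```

info['q'] = info['p']+4 = 9 → {'z': 1, 'p': 5, 'q': 9}
info['c'] = 8 → {'z': 1, 'p': 5, 'q': 9, 'c': 8}
del 'q' → {'z': 1, 'p': 5, 'c': 8}
del 'z' → {'p': 5, 'c': 8}
info['k'] = info['p']+4 = 9 → {'p': 5, 'c': 8, 'k': 9}
del 'p' → {'c': 8, 'k': 9}
info['x'] = info['k']+2 = 11 → {'c': 8, 'k': 9, 'x': 11}

{'c': 8, 'k': 9, 'x': 11}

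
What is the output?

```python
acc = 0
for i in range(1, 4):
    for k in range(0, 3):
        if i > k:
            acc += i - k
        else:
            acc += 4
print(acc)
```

i=1,k=0: 1>0, acc = 0+1 = 1
i=1,k=1: not 1>1, acc = 1+4 = 5
i=1,k=2: not 1>2, acc = 5+4 = 9
i=2,k=0: 2>0, acc = 9+2 = 11
i=2,k=1: 2>1, acc = 11+1 = 12
i=2,k=2: not 2>2, acc = 12+4 = 16
i=3,k=0: 3>0, acc = 16+3 = 19
i=3,k=1: 3>1, acc = 19+2 = 21
i=3,k=2: 3>2, acc = 21+1 = 22

22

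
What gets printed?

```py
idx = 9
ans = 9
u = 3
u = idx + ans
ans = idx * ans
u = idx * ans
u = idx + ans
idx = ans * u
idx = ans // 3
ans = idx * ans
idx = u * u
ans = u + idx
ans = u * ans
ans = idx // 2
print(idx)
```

u = 9+9 = 18
ans = 9*9 = 81
u = 9*81 = 729
u = 9+81 = 90
idx = 81*90 = 7290
idx = 81//3 = 27
ans = 27*81 = 2187
idx = 90*90 = 8100
ans = 90+8100 = 8190
ans = 90*8190 = 737100
ans = 8100//2 = 4050

8100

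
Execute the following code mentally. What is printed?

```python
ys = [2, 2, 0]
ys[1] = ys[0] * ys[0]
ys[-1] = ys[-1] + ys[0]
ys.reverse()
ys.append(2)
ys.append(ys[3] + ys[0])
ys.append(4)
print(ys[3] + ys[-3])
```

ys[1] = ys[0]*ys[0] = 2*2 = 4 → [2, 4, 0]
ys[-1] = ys[-1]+ys[0] = 0+2 = 2 → [2, 4, 2]
reverse → [2, 4, 2]
append 2 → [2, 4, 2, 2]
append ys[3]+ys[0] = 2+2 = 4 → [2, 4, 2, 2, 4]
append 4 → [2, 4, 2, 2, 4, 4]
ys[3]+ys[-3] = 2+2 = 4

4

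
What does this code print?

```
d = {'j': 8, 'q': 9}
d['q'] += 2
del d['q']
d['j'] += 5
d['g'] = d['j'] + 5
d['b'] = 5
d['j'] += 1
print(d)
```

d['q'] = 9+2 = 11 → {'j': 8, 'q': 11}
del 'q' → {'j': 8}
d['j'] = 8+5 = 13 → {'j': 13}
d['g'] = d['j']+5 = 18 → {'j': 13, 'g': 18}
d['b'] = 5 → {'j': 13, 'g': 18, 'b': 5}
d['j'] = 13+1 = 14 → {'j': 14, 'g': 18, 'b': 5}

{'j': 14, 'g': 18, 'b': 5}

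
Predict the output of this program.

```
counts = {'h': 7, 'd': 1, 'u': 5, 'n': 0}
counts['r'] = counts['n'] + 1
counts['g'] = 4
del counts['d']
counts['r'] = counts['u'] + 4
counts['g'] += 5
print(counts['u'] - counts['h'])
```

-2

counts['r'] = counts['n']+1 = 1 → {'h': 7, 'd': 1, 'u': 5, 'n': 0, 'r': 1}
counts['g'] = 4 → {'h': 7, 'd': 1, 'u': 5, 'n': 0, 'r': 1, 'g': 4}
del 'd' → {'h': 7, 'u': 5, 'n': 0, 'r': 1, 'g': 4}
counts['r'] = counts['u']+4 = 9 → {'h': 7, 'u': 5, 'n': 0, 'r': 9, 'g': 4}
counts['g'] = 4+5 = 9 → {'h': 7, 'u': 5, 'n': 0, 'r': 9, 'g': 9}
counts['u']-counts['h'] = 5-7 = -2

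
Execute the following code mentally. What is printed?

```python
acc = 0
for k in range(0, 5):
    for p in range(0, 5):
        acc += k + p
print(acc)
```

k=0,p=0: acc = 0+0 = 0
k=0,p=1: acc = 0+1 = 1
k=0,p=2: acc = 1+2 = 3
k=0,p=3: acc = 3+3 = 6
k=0,p=4: acc = 6+4 = 10
k=1,p=0: acc = 10+1 = 11
k=1,p=1: acc = 11+2 = 13
k=1,p=2: acc = 13+3 = 16
k=1,p=3: acc = 16+4 = 20
k=1,p=4: acc = 20+5 = 25
k=2,p=0: acc = 25+2 = 27
k=2,p=1: acc = 27+3 = 30
k=2,p=2: acc = 30+4 = 34
k=2,p=3: acc = 34+5 = 39
k=2,p=4: acc = 39+6 = 45
k=3,p=0: acc = 45+3 = 48
k=3,p=1: acc = 48+4 = 52
k=3,p=2: acc = 52+5 = 57
k=3,p=3: acc = 57+6 = 63
k=3,p=4: acc = 63+7 = 70
k=4,p=0: acc = 70+4 = 74
k=4,p=1: acc = 74+5 = 79
k=4,p=2: acc = 79+6 = 85
k=4,p=3: acc = 85+7 = 92
k=4,p=4: acc = 92+8 = 100

100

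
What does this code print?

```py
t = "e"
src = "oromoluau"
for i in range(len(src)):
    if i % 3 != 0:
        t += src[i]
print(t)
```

i=0: skip
i=1: add 'r' → 'er'
i=2: add 'o' → 'ero'
i=3: skip
i=4: add 'o' → 'eroo'
i=5: add 'l' → 'erool'
i=6: skip
i=7: add 'a' → 'eroola'
i=8: add 'u' → 'eroolau'

eroolau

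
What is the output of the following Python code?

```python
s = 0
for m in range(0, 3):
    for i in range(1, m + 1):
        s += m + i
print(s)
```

m=1,i=1: s = 0+2 = 2
m=2,i=1: s = 2+3 = 5
m=2,i=2: s = 5+4 = 9

9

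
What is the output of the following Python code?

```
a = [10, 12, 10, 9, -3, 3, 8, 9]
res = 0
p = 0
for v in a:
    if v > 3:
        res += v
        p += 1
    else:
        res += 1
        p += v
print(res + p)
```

v=10: >3, res = 0+10 = 10; p=1
v=12: >3, res = 10+12 = 22; p=2
v=10: >3, res = 22+10 = 32; p=3
v=9: >3, res = 32+9 = 41; p=4
v=-3: not >3, res = 41+1 = 42; p=1
v=3: not >3, res = 42+1 = 43; p=4
v=8: >3, res = 43+8 = 51; p=5
v=9: >3, res = 51+9 = 60; p=6
res+p = 60+6 = 66

66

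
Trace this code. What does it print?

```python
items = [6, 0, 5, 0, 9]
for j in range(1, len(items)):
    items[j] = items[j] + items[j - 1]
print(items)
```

j=1: items[1] = 0+6 = 6 → [6, 6, 5, 0, 9]
j=2: items[2] = 5+6 = 11 → [6, 6, 11, 0, 9]
j=3: items[3] = 0+11 = 11 → [6, 6, 11, 11, 9]
j=4: items[4] = 9+11 = 20 → [6, 6, 11, 11, 20]

[6, 6, 11, 11, 20]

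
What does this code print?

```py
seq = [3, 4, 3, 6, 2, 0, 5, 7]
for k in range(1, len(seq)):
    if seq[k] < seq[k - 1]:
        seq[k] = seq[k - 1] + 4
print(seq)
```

[3, 4, 8, 12, 16, 20, 24, 28]

k=1: 4>=3, unchanged → [3, 4, 3, 6, 2, 0, 5, 7]
k=2: 3<4, seq[2] = 4+4 = 8 → [3, 4, 8, 6, 2, 0, 5, 7]
k=3: 6<8, seq[3] = 8+4 = 12 → [3, 4, 8, 12, 2, 0, 5, 7]
k=4: 2<12, seq[4] = 12+4 = 16 → [3, 4, 8, 12, 16, 0, 5, 7]
k=5: 0<16, seq[5] = 16+4 = 20 → [3, 4, 8, 12, 16, 20, 5, 7]
k=6: 5<20, seq[6] = 20+4 = 24 → [3, 4, 8, 12, 16, 20, 24, 7]
k=7: 7<24, seq[7] = 24+4 = 28 → [3, 4, 8, 12, 16, 20, 24, 28]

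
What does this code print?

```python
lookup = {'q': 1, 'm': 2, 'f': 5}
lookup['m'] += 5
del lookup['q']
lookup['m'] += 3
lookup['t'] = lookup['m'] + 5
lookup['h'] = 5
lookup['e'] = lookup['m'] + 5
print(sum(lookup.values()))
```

50

lookup['m'] = 2+5 = 7 → {'q': 1, 'm': 7, 'f': 5}
del 'q' → {'m': 7, 'f': 5}
lookup['m'] = 7+3 = 10 → {'m': 10, 'f': 5}
lookup['t'] = lookup['m']+5 = 15 → {'m': 10, 'f': 5, 't': 15}
lookup['h'] = 5 → {'m': 10, 'f': 5, 't': 15, 'h': 5}
lookup['e'] = lookup['m']+5 = 15 → {'m': 10, 'f': 5, 't': 15, 'h': 5, 'e': 15}
sum of values = 50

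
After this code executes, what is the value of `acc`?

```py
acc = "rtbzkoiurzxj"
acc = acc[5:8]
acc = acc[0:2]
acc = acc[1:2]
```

'i'

slice [5:8] → 'oiu'
slice [0:2] → 'oi'
slice [1:2] → 'i'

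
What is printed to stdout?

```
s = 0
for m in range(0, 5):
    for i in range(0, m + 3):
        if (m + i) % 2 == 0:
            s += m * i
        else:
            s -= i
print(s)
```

m=0,i=0: even sum, s = 0+0 = 0
m=0,i=1: odd sum, s = 0-1 = -1
m=0,i=2: even sum, s = (-1)+0 = -1
m=1,i=0: odd sum, s = (-1)-0 = -1
m=1,i=1: even sum, s = (-1)+1 = 0
m=1,i=2: odd sum, s = 0-2 = -2
m=1,i=3: even sum, s = (-2)+3 = 1
m=2,i=0: even sum, s = 1+0 = 1
m=2,i=1: odd sum, s = 1-1 = 0
m=2,i=2: even sum, s = 0+4 = 4
m=2,i=3: odd sum, s = 4-3 = 1
m=2,i=4: even sum, s = 1+8 = 9
m=3,i=0: odd sum, s = 9-0 = 9
m=3,i=1: even sum, s = 9+3 = 12
m=3,i=2: odd sum, s = 12-2 = 10
m=3,i=3: even sum, s = 10+9 = 19
m=3,i=4: odd sum, s = 19-4 = 15
m=3,i=5: even sum, s = 15+15 = 30
m=4,i=0: even sum, s = 30+0 = 30
m=4,i=1: odd sum, s = 30-1 = 29
m=4,i=2: even sum, s = 29+8 = 37
m=4,i=3: odd sum, s = 37-3 = 34
m=4,i=4: even sum, s = 34+16 = 50
m=4,i=5: odd sum, s = 50-5 = 45
m=4,i=6: even sum, s = 45+24 = 69

69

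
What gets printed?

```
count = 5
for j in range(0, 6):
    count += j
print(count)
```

j=0: count = 5+0 = 5
j=1: count = 5+1 = 6
j=2: count = 6+2 = 8
j=3: count = 8+3 = 11
j=4: count = 11+4 = 15
j=5: count = 15+5 = 20

20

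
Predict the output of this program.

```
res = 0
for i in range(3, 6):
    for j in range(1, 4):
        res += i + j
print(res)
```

54

i=3,j=1: res = 0+4 = 4
i=3,j=2: res = 4+5 = 9
i=3,j=3: res = 9+6 = 15
i=4,j=1: res = 15+5 = 20
i=4,j=2: res = 20+6 = 26
i=4,j=3: res = 26+7 = 33
i=5,j=1: res = 33+6 = 39
i=5,j=2: res = 39+7 = 46
i=5,j=3: res = 46+8 = 54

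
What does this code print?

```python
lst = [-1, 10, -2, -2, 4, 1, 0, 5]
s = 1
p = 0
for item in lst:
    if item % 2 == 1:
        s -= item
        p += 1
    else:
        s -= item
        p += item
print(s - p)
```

item=-1: odd, s = 1-(-1) = 2; p=1
item=10: not odd, s = 2-10 = -8; p=11
item=-2: not odd, s = (-8)-(-2) = -6; p=9
item=-2: not odd, s = (-6)-(-2) = -4; p=7
item=4: not odd, s = (-4)-4 = -8; p=11
item=1: odd, s = (-8)-1 = -9; p=12
item=0: not odd, s = (-9)-0 = -9; p=12
item=5: odd, s = (-9)-5 = -14; p=13
s-p = (-14)-13 = -27

-27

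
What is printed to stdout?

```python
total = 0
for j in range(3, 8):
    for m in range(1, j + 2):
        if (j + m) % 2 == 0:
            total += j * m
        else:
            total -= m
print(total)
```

202

j=3,m=1: even sum, total = 0+3 = 3
j=3,m=2: odd sum, total = 3-2 = 1
j=3,m=3: even sum, total = 1+9 = 10
j=3,m=4: odd sum, total = 10-4 = 6
j=4,m=1: odd sum, total = 6-1 = 5
j=4,m=2: even sum, total = 5+8 = 13
j=4,m=3: odd sum, total = 13-3 = 10
j=4,m=4: even sum, total = 10+16 = 26
j=4,m=5: odd sum, total = 26-5 = 21
j=5,m=1: even sum, total = 21+5 = 26
j=5,m=2: odd sum, total = 26-2 = 24
j=5,m=3: even sum, total = 24+15 = 39
j=5,m=4: odd sum, total = 39-4 = 35
j=5,m=5: even sum, total = 35+25 = 60
j=5,m=6: odd sum, total = 60-6 = 54
j=6,m=1: odd sum, total = 54-1 = 53
j=6,m=2: even sum, total = 53+12 = 65
j=6,m=3: odd sum, total = 65-3 = 62
j=6,m=4: even sum, total = 62+24 = 86
j=6,m=5: odd sum, total = 86-5 = 81
j=6,m=6: even sum, total = 81+36 = 117
j=6,m=7: odd sum, total = 117-7 = 110
j=7,m=1: even sum, total = 110+7 = 117
j=7,m=2: odd sum, total = 117-2 = 115
j=7,m=3: even sum, total = 115+21 = 136
j=7,m=4: odd sum, total = 136-4 = 132
j=7,m=5: even sum, total = 132+35 = 167
j=7,m=6: odd sum, total = 167-6 = 161
j=7,m=7: even sum, total = 161+49 = 210
j=7,m=8: odd sum, total = 210-8 = 202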